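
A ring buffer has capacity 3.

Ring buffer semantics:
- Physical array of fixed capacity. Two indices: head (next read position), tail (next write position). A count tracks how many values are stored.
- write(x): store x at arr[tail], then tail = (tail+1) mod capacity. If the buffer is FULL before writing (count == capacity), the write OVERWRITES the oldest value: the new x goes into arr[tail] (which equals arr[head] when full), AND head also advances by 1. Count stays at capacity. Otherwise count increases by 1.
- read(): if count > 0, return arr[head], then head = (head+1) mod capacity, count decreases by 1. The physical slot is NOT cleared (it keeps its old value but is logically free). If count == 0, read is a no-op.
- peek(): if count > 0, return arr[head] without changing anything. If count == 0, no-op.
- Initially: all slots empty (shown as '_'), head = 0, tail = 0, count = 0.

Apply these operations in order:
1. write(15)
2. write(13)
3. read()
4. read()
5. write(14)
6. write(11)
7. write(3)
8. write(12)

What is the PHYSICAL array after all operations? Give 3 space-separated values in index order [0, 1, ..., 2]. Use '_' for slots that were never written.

Answer: 11 3 12

Derivation:
After op 1 (write(15)): arr=[15 _ _] head=0 tail=1 count=1
After op 2 (write(13)): arr=[15 13 _] head=0 tail=2 count=2
After op 3 (read()): arr=[15 13 _] head=1 tail=2 count=1
After op 4 (read()): arr=[15 13 _] head=2 tail=2 count=0
After op 5 (write(14)): arr=[15 13 14] head=2 tail=0 count=1
After op 6 (write(11)): arr=[11 13 14] head=2 tail=1 count=2
After op 7 (write(3)): arr=[11 3 14] head=2 tail=2 count=3
After op 8 (write(12)): arr=[11 3 12] head=0 tail=0 count=3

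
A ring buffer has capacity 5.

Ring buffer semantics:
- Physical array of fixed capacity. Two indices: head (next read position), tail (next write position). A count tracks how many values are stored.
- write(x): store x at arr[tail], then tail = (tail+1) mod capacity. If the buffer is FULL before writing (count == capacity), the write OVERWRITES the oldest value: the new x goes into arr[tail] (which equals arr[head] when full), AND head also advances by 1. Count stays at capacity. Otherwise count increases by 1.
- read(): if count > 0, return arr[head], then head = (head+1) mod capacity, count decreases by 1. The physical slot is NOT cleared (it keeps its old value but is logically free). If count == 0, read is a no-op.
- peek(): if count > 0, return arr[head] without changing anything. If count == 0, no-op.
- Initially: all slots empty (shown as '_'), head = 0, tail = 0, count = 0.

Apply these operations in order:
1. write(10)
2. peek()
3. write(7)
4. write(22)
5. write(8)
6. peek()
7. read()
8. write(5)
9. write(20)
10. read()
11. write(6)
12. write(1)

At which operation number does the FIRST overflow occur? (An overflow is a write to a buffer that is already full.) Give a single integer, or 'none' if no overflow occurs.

Answer: 12

Derivation:
After op 1 (write(10)): arr=[10 _ _ _ _] head=0 tail=1 count=1
After op 2 (peek()): arr=[10 _ _ _ _] head=0 tail=1 count=1
After op 3 (write(7)): arr=[10 7 _ _ _] head=0 tail=2 count=2
After op 4 (write(22)): arr=[10 7 22 _ _] head=0 tail=3 count=3
After op 5 (write(8)): arr=[10 7 22 8 _] head=0 tail=4 count=4
After op 6 (peek()): arr=[10 7 22 8 _] head=0 tail=4 count=4
After op 7 (read()): arr=[10 7 22 8 _] head=1 tail=4 count=3
After op 8 (write(5)): arr=[10 7 22 8 5] head=1 tail=0 count=4
After op 9 (write(20)): arr=[20 7 22 8 5] head=1 tail=1 count=5
After op 10 (read()): arr=[20 7 22 8 5] head=2 tail=1 count=4
After op 11 (write(6)): arr=[20 6 22 8 5] head=2 tail=2 count=5
After op 12 (write(1)): arr=[20 6 1 8 5] head=3 tail=3 count=5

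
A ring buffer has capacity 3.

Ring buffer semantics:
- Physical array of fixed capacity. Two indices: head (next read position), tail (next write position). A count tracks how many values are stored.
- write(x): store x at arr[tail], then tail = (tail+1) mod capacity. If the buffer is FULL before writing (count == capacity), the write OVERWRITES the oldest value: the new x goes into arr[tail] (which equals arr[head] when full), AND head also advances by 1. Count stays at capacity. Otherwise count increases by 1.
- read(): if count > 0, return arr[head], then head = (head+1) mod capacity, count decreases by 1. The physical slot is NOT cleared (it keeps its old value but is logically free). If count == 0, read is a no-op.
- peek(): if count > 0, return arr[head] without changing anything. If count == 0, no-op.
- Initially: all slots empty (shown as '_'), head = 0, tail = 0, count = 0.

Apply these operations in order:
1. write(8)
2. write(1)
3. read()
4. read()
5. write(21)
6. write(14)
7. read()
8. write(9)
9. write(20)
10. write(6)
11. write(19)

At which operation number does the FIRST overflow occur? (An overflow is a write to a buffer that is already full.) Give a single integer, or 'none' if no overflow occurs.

After op 1 (write(8)): arr=[8 _ _] head=0 tail=1 count=1
After op 2 (write(1)): arr=[8 1 _] head=0 tail=2 count=2
After op 3 (read()): arr=[8 1 _] head=1 tail=2 count=1
After op 4 (read()): arr=[8 1 _] head=2 tail=2 count=0
After op 5 (write(21)): arr=[8 1 21] head=2 tail=0 count=1
After op 6 (write(14)): arr=[14 1 21] head=2 tail=1 count=2
After op 7 (read()): arr=[14 1 21] head=0 tail=1 count=1
After op 8 (write(9)): arr=[14 9 21] head=0 tail=2 count=2
After op 9 (write(20)): arr=[14 9 20] head=0 tail=0 count=3
After op 10 (write(6)): arr=[6 9 20] head=1 tail=1 count=3
After op 11 (write(19)): arr=[6 19 20] head=2 tail=2 count=3

Answer: 10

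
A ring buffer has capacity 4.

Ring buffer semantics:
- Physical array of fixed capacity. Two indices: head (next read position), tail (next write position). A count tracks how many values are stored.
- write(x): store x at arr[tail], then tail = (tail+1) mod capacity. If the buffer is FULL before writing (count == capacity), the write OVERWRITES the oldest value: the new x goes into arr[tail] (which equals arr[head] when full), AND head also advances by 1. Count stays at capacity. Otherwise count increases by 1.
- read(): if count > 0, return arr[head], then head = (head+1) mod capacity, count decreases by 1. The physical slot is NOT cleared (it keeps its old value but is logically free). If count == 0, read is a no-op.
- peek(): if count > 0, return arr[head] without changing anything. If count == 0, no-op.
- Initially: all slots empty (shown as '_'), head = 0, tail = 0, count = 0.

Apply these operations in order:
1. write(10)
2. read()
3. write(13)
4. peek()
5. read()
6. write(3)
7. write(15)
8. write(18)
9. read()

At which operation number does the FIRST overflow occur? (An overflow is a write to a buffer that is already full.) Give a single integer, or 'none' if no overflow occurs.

Answer: none

Derivation:
After op 1 (write(10)): arr=[10 _ _ _] head=0 tail=1 count=1
After op 2 (read()): arr=[10 _ _ _] head=1 tail=1 count=0
After op 3 (write(13)): arr=[10 13 _ _] head=1 tail=2 count=1
After op 4 (peek()): arr=[10 13 _ _] head=1 tail=2 count=1
After op 5 (read()): arr=[10 13 _ _] head=2 tail=2 count=0
After op 6 (write(3)): arr=[10 13 3 _] head=2 tail=3 count=1
After op 7 (write(15)): arr=[10 13 3 15] head=2 tail=0 count=2
After op 8 (write(18)): arr=[18 13 3 15] head=2 tail=1 count=3
After op 9 (read()): arr=[18 13 3 15] head=3 tail=1 count=2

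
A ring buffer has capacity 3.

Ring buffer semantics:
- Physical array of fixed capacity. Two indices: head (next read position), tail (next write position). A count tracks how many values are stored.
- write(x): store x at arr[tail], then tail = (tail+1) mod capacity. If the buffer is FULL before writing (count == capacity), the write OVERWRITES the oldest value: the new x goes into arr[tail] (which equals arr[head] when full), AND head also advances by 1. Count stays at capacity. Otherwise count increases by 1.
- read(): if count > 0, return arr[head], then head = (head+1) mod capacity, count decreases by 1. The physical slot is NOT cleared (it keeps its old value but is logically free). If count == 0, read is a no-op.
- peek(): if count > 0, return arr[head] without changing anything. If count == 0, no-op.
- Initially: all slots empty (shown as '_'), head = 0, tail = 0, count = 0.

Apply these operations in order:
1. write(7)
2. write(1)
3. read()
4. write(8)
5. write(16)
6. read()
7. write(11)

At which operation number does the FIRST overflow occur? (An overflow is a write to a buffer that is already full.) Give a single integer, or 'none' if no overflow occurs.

Answer: none

Derivation:
After op 1 (write(7)): arr=[7 _ _] head=0 tail=1 count=1
After op 2 (write(1)): arr=[7 1 _] head=0 tail=2 count=2
After op 3 (read()): arr=[7 1 _] head=1 tail=2 count=1
After op 4 (write(8)): arr=[7 1 8] head=1 tail=0 count=2
After op 5 (write(16)): arr=[16 1 8] head=1 tail=1 count=3
After op 6 (read()): arr=[16 1 8] head=2 tail=1 count=2
After op 7 (write(11)): arr=[16 11 8] head=2 tail=2 count=3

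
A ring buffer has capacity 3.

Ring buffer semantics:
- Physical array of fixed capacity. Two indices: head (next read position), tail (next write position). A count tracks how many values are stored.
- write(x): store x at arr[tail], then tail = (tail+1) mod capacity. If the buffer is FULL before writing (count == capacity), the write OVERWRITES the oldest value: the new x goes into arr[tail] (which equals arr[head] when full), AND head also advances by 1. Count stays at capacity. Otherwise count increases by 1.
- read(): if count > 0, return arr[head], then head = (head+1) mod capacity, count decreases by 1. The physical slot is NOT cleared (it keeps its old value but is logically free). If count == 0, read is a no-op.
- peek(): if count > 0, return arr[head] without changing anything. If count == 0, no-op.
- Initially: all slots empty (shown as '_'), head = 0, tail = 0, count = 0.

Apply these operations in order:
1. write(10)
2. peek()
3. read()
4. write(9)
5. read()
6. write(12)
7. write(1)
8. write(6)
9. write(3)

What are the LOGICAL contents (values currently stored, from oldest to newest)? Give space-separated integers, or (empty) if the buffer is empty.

After op 1 (write(10)): arr=[10 _ _] head=0 tail=1 count=1
After op 2 (peek()): arr=[10 _ _] head=0 tail=1 count=1
After op 3 (read()): arr=[10 _ _] head=1 tail=1 count=0
After op 4 (write(9)): arr=[10 9 _] head=1 tail=2 count=1
After op 5 (read()): arr=[10 9 _] head=2 tail=2 count=0
After op 6 (write(12)): arr=[10 9 12] head=2 tail=0 count=1
After op 7 (write(1)): arr=[1 9 12] head=2 tail=1 count=2
After op 8 (write(6)): arr=[1 6 12] head=2 tail=2 count=3
After op 9 (write(3)): arr=[1 6 3] head=0 tail=0 count=3

Answer: 1 6 3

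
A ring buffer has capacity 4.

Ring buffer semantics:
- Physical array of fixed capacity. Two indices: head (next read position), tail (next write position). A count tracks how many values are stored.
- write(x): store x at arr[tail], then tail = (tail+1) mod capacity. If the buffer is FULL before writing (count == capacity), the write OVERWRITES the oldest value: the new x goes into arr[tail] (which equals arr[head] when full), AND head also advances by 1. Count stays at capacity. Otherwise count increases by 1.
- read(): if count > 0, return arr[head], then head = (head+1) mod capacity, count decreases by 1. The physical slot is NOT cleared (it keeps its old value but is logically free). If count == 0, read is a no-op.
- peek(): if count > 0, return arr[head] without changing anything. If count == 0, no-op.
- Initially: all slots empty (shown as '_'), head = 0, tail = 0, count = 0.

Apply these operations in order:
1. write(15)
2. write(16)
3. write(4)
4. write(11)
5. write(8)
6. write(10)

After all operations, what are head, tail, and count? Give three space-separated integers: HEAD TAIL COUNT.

Answer: 2 2 4

Derivation:
After op 1 (write(15)): arr=[15 _ _ _] head=0 tail=1 count=1
After op 2 (write(16)): arr=[15 16 _ _] head=0 tail=2 count=2
After op 3 (write(4)): arr=[15 16 4 _] head=0 tail=3 count=3
After op 4 (write(11)): arr=[15 16 4 11] head=0 tail=0 count=4
After op 5 (write(8)): arr=[8 16 4 11] head=1 tail=1 count=4
After op 6 (write(10)): arr=[8 10 4 11] head=2 tail=2 count=4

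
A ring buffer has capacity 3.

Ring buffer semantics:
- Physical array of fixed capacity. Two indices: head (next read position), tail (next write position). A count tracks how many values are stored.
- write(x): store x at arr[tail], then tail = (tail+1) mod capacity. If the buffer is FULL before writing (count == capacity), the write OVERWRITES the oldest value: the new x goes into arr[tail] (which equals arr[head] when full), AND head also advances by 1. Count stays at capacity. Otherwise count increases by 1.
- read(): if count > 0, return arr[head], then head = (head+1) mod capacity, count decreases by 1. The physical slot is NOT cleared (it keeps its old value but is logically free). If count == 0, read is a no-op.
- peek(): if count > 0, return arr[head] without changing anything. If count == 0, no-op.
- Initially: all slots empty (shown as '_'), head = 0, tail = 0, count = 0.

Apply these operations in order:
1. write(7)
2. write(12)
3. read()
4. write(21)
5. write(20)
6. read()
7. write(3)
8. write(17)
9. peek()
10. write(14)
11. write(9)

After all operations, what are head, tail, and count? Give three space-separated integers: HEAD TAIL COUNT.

After op 1 (write(7)): arr=[7 _ _] head=0 tail=1 count=1
After op 2 (write(12)): arr=[7 12 _] head=0 tail=2 count=2
After op 3 (read()): arr=[7 12 _] head=1 tail=2 count=1
After op 4 (write(21)): arr=[7 12 21] head=1 tail=0 count=2
After op 5 (write(20)): arr=[20 12 21] head=1 tail=1 count=3
After op 6 (read()): arr=[20 12 21] head=2 tail=1 count=2
After op 7 (write(3)): arr=[20 3 21] head=2 tail=2 count=3
After op 8 (write(17)): arr=[20 3 17] head=0 tail=0 count=3
After op 9 (peek()): arr=[20 3 17] head=0 tail=0 count=3
After op 10 (write(14)): arr=[14 3 17] head=1 tail=1 count=3
After op 11 (write(9)): arr=[14 9 17] head=2 tail=2 count=3

Answer: 2 2 3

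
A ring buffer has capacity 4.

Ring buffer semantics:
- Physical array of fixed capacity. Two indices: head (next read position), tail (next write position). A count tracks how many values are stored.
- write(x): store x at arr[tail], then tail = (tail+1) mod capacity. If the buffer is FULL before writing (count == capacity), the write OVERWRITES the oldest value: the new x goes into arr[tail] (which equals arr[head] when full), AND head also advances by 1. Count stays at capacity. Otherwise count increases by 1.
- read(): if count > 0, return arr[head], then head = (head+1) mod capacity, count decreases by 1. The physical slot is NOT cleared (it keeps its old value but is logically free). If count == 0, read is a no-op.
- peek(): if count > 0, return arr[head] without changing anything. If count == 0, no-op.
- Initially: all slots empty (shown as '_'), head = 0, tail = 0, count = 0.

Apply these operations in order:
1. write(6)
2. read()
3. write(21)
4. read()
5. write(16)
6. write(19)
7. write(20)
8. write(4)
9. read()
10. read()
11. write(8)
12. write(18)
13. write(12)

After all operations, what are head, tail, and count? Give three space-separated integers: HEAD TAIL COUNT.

After op 1 (write(6)): arr=[6 _ _ _] head=0 tail=1 count=1
After op 2 (read()): arr=[6 _ _ _] head=1 tail=1 count=0
After op 3 (write(21)): arr=[6 21 _ _] head=1 tail=2 count=1
After op 4 (read()): arr=[6 21 _ _] head=2 tail=2 count=0
After op 5 (write(16)): arr=[6 21 16 _] head=2 tail=3 count=1
After op 6 (write(19)): arr=[6 21 16 19] head=2 tail=0 count=2
After op 7 (write(20)): arr=[20 21 16 19] head=2 tail=1 count=3
After op 8 (write(4)): arr=[20 4 16 19] head=2 tail=2 count=4
After op 9 (read()): arr=[20 4 16 19] head=3 tail=2 count=3
After op 10 (read()): arr=[20 4 16 19] head=0 tail=2 count=2
After op 11 (write(8)): arr=[20 4 8 19] head=0 tail=3 count=3
After op 12 (write(18)): arr=[20 4 8 18] head=0 tail=0 count=4
After op 13 (write(12)): arr=[12 4 8 18] head=1 tail=1 count=4

Answer: 1 1 4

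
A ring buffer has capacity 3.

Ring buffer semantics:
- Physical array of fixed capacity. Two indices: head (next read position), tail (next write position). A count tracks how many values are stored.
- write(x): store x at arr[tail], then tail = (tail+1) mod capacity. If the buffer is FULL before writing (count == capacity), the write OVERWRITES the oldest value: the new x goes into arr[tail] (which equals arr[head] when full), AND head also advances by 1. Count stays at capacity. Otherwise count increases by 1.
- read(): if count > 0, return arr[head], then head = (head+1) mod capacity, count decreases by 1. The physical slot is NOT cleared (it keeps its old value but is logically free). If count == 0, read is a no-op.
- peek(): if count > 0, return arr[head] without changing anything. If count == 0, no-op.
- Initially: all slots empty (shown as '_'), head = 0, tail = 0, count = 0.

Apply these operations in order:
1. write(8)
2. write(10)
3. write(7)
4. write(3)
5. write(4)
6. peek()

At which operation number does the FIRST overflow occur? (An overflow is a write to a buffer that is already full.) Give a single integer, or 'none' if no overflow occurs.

After op 1 (write(8)): arr=[8 _ _] head=0 tail=1 count=1
After op 2 (write(10)): arr=[8 10 _] head=0 tail=2 count=2
After op 3 (write(7)): arr=[8 10 7] head=0 tail=0 count=3
After op 4 (write(3)): arr=[3 10 7] head=1 tail=1 count=3
After op 5 (write(4)): arr=[3 4 7] head=2 tail=2 count=3
After op 6 (peek()): arr=[3 4 7] head=2 tail=2 count=3

Answer: 4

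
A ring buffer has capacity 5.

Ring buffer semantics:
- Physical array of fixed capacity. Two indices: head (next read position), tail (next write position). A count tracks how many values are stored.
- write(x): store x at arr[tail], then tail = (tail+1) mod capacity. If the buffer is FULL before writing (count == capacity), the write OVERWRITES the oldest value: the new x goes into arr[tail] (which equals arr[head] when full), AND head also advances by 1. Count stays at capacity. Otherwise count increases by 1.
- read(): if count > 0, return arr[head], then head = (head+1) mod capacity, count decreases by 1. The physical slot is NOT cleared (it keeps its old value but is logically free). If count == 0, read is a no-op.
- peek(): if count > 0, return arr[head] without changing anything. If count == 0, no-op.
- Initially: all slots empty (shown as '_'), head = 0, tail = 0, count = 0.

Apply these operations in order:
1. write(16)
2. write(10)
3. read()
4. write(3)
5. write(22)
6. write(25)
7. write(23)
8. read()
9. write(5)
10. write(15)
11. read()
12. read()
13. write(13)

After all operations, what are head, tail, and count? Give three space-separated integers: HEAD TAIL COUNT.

After op 1 (write(16)): arr=[16 _ _ _ _] head=0 tail=1 count=1
After op 2 (write(10)): arr=[16 10 _ _ _] head=0 tail=2 count=2
After op 3 (read()): arr=[16 10 _ _ _] head=1 tail=2 count=1
After op 4 (write(3)): arr=[16 10 3 _ _] head=1 tail=3 count=2
After op 5 (write(22)): arr=[16 10 3 22 _] head=1 tail=4 count=3
After op 6 (write(25)): arr=[16 10 3 22 25] head=1 tail=0 count=4
After op 7 (write(23)): arr=[23 10 3 22 25] head=1 tail=1 count=5
After op 8 (read()): arr=[23 10 3 22 25] head=2 tail=1 count=4
After op 9 (write(5)): arr=[23 5 3 22 25] head=2 tail=2 count=5
After op 10 (write(15)): arr=[23 5 15 22 25] head=3 tail=3 count=5
After op 11 (read()): arr=[23 5 15 22 25] head=4 tail=3 count=4
After op 12 (read()): arr=[23 5 15 22 25] head=0 tail=3 count=3
After op 13 (write(13)): arr=[23 5 15 13 25] head=0 tail=4 count=4

Answer: 0 4 4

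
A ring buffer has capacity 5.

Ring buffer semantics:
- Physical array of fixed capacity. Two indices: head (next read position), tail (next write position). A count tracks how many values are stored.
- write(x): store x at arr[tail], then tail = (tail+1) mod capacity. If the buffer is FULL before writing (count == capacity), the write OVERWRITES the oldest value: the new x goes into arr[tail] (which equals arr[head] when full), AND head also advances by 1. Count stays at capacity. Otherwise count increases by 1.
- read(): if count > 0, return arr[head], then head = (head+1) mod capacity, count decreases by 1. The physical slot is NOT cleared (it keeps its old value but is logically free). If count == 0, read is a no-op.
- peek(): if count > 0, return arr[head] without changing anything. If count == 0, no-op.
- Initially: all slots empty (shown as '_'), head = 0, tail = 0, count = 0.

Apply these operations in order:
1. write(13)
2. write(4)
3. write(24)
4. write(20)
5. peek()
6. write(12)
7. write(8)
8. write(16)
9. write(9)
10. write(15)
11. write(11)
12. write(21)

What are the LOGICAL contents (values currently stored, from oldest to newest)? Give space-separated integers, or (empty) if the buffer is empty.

After op 1 (write(13)): arr=[13 _ _ _ _] head=0 tail=1 count=1
After op 2 (write(4)): arr=[13 4 _ _ _] head=0 tail=2 count=2
After op 3 (write(24)): arr=[13 4 24 _ _] head=0 tail=3 count=3
After op 4 (write(20)): arr=[13 4 24 20 _] head=0 tail=4 count=4
After op 5 (peek()): arr=[13 4 24 20 _] head=0 tail=4 count=4
After op 6 (write(12)): arr=[13 4 24 20 12] head=0 tail=0 count=5
After op 7 (write(8)): arr=[8 4 24 20 12] head=1 tail=1 count=5
After op 8 (write(16)): arr=[8 16 24 20 12] head=2 tail=2 count=5
After op 9 (write(9)): arr=[8 16 9 20 12] head=3 tail=3 count=5
After op 10 (write(15)): arr=[8 16 9 15 12] head=4 tail=4 count=5
After op 11 (write(11)): arr=[8 16 9 15 11] head=0 tail=0 count=5
After op 12 (write(21)): arr=[21 16 9 15 11] head=1 tail=1 count=5

Answer: 16 9 15 11 21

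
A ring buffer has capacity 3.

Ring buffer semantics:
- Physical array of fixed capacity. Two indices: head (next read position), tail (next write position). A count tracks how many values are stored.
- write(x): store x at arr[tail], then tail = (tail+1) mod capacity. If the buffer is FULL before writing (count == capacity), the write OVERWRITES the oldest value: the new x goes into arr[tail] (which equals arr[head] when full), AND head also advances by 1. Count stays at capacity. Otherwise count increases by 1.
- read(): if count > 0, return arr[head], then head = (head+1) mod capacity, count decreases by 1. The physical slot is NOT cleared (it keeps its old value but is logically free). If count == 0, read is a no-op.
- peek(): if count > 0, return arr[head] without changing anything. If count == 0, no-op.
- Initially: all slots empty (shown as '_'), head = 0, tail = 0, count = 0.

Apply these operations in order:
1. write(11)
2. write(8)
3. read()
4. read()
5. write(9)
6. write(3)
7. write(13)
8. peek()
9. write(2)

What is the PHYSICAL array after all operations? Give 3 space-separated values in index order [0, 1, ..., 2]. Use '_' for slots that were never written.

After op 1 (write(11)): arr=[11 _ _] head=0 tail=1 count=1
After op 2 (write(8)): arr=[11 8 _] head=0 tail=2 count=2
After op 3 (read()): arr=[11 8 _] head=1 tail=2 count=1
After op 4 (read()): arr=[11 8 _] head=2 tail=2 count=0
After op 5 (write(9)): arr=[11 8 9] head=2 tail=0 count=1
After op 6 (write(3)): arr=[3 8 9] head=2 tail=1 count=2
After op 7 (write(13)): arr=[3 13 9] head=2 tail=2 count=3
After op 8 (peek()): arr=[3 13 9] head=2 tail=2 count=3
After op 9 (write(2)): arr=[3 13 2] head=0 tail=0 count=3

Answer: 3 13 2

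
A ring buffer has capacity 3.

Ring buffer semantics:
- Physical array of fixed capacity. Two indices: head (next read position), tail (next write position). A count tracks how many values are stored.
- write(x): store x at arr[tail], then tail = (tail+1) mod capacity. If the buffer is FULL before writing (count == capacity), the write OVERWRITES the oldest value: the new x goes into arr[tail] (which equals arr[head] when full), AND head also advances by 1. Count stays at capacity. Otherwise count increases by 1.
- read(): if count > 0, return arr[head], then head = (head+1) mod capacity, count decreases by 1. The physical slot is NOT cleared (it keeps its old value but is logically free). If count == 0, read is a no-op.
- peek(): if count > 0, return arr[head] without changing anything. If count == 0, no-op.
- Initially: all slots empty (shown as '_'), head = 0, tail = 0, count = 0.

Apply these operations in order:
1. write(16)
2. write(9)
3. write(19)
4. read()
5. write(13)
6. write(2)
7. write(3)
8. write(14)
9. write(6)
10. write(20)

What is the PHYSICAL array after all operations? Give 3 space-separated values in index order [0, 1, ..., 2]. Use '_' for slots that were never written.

Answer: 14 6 20

Derivation:
After op 1 (write(16)): arr=[16 _ _] head=0 tail=1 count=1
After op 2 (write(9)): arr=[16 9 _] head=0 tail=2 count=2
After op 3 (write(19)): arr=[16 9 19] head=0 tail=0 count=3
After op 4 (read()): arr=[16 9 19] head=1 tail=0 count=2
After op 5 (write(13)): arr=[13 9 19] head=1 tail=1 count=3
After op 6 (write(2)): arr=[13 2 19] head=2 tail=2 count=3
After op 7 (write(3)): arr=[13 2 3] head=0 tail=0 count=3
After op 8 (write(14)): arr=[14 2 3] head=1 tail=1 count=3
After op 9 (write(6)): arr=[14 6 3] head=2 tail=2 count=3
After op 10 (write(20)): arr=[14 6 20] head=0 tail=0 count=3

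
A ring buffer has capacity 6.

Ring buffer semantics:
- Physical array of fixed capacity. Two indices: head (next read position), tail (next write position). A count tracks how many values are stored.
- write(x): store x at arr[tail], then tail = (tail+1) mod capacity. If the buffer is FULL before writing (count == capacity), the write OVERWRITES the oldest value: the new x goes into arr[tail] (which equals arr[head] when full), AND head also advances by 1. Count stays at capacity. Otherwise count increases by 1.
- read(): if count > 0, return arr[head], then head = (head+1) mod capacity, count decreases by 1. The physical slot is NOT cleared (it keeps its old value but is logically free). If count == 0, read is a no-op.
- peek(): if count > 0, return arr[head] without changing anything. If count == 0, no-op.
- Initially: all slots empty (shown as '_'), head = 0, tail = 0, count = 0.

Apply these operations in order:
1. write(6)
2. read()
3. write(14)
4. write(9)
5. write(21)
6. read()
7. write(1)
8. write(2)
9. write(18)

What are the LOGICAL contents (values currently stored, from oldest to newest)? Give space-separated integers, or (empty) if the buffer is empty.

Answer: 9 21 1 2 18

Derivation:
After op 1 (write(6)): arr=[6 _ _ _ _ _] head=0 tail=1 count=1
After op 2 (read()): arr=[6 _ _ _ _ _] head=1 tail=1 count=0
After op 3 (write(14)): arr=[6 14 _ _ _ _] head=1 tail=2 count=1
After op 4 (write(9)): arr=[6 14 9 _ _ _] head=1 tail=3 count=2
After op 5 (write(21)): arr=[6 14 9 21 _ _] head=1 tail=4 count=3
After op 6 (read()): arr=[6 14 9 21 _ _] head=2 tail=4 count=2
After op 7 (write(1)): arr=[6 14 9 21 1 _] head=2 tail=5 count=3
After op 8 (write(2)): arr=[6 14 9 21 1 2] head=2 tail=0 count=4
After op 9 (write(18)): arr=[18 14 9 21 1 2] head=2 tail=1 count=5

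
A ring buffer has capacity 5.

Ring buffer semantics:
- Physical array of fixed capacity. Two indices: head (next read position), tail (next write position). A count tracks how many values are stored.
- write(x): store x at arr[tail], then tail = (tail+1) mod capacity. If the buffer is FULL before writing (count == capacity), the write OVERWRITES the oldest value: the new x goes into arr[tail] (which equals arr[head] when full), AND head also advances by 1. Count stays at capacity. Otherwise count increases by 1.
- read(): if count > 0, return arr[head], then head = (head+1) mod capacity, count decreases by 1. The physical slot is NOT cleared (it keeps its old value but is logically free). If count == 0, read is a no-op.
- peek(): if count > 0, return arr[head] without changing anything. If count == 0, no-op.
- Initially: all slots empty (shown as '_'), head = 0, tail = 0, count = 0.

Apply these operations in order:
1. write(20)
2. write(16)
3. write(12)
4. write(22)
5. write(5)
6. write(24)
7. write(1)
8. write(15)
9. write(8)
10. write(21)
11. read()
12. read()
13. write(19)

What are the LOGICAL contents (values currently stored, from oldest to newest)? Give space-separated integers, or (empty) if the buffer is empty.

Answer: 15 8 21 19

Derivation:
After op 1 (write(20)): arr=[20 _ _ _ _] head=0 tail=1 count=1
After op 2 (write(16)): arr=[20 16 _ _ _] head=0 tail=2 count=2
After op 3 (write(12)): arr=[20 16 12 _ _] head=0 tail=3 count=3
After op 4 (write(22)): arr=[20 16 12 22 _] head=0 tail=4 count=4
After op 5 (write(5)): arr=[20 16 12 22 5] head=0 tail=0 count=5
After op 6 (write(24)): arr=[24 16 12 22 5] head=1 tail=1 count=5
After op 7 (write(1)): arr=[24 1 12 22 5] head=2 tail=2 count=5
After op 8 (write(15)): arr=[24 1 15 22 5] head=3 tail=3 count=5
After op 9 (write(8)): arr=[24 1 15 8 5] head=4 tail=4 count=5
After op 10 (write(21)): arr=[24 1 15 8 21] head=0 tail=0 count=5
After op 11 (read()): arr=[24 1 15 8 21] head=1 tail=0 count=4
After op 12 (read()): arr=[24 1 15 8 21] head=2 tail=0 count=3
After op 13 (write(19)): arr=[19 1 15 8 21] head=2 tail=1 count=4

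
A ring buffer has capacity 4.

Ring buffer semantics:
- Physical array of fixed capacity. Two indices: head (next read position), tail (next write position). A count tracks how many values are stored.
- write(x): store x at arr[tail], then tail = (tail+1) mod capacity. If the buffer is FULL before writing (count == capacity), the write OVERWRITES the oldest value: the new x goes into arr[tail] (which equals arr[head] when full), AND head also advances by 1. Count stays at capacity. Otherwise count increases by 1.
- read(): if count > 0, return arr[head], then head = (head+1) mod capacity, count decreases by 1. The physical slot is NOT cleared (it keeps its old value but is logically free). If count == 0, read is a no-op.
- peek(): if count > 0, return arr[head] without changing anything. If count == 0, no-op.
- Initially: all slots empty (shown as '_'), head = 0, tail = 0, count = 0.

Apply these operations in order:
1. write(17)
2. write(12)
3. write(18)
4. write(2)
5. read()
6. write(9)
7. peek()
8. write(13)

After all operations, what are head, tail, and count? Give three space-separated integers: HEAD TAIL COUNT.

Answer: 2 2 4

Derivation:
After op 1 (write(17)): arr=[17 _ _ _] head=0 tail=1 count=1
After op 2 (write(12)): arr=[17 12 _ _] head=0 tail=2 count=2
After op 3 (write(18)): arr=[17 12 18 _] head=0 tail=3 count=3
After op 4 (write(2)): arr=[17 12 18 2] head=0 tail=0 count=4
After op 5 (read()): arr=[17 12 18 2] head=1 tail=0 count=3
After op 6 (write(9)): arr=[9 12 18 2] head=1 tail=1 count=4
After op 7 (peek()): arr=[9 12 18 2] head=1 tail=1 count=4
After op 8 (write(13)): arr=[9 13 18 2] head=2 tail=2 count=4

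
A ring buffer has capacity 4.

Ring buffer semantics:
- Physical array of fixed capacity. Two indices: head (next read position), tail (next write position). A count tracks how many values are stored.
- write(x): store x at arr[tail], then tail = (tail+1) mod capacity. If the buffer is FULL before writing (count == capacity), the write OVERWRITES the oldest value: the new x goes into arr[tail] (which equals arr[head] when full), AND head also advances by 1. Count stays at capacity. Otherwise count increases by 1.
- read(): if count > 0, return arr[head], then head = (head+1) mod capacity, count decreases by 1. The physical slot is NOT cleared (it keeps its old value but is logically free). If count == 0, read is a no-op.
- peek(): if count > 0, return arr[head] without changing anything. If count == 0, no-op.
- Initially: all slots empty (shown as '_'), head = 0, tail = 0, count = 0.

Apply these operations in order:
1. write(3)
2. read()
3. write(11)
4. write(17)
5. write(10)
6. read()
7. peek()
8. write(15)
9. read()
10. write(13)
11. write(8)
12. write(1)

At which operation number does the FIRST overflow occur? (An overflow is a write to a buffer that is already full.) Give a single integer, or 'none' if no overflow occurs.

After op 1 (write(3)): arr=[3 _ _ _] head=0 tail=1 count=1
After op 2 (read()): arr=[3 _ _ _] head=1 tail=1 count=0
After op 3 (write(11)): arr=[3 11 _ _] head=1 tail=2 count=1
After op 4 (write(17)): arr=[3 11 17 _] head=1 tail=3 count=2
After op 5 (write(10)): arr=[3 11 17 10] head=1 tail=0 count=3
After op 6 (read()): arr=[3 11 17 10] head=2 tail=0 count=2
After op 7 (peek()): arr=[3 11 17 10] head=2 tail=0 count=2
After op 8 (write(15)): arr=[15 11 17 10] head=2 tail=1 count=3
After op 9 (read()): arr=[15 11 17 10] head=3 tail=1 count=2
After op 10 (write(13)): arr=[15 13 17 10] head=3 tail=2 count=3
After op 11 (write(8)): arr=[15 13 8 10] head=3 tail=3 count=4
After op 12 (write(1)): arr=[15 13 8 1] head=0 tail=0 count=4

Answer: 12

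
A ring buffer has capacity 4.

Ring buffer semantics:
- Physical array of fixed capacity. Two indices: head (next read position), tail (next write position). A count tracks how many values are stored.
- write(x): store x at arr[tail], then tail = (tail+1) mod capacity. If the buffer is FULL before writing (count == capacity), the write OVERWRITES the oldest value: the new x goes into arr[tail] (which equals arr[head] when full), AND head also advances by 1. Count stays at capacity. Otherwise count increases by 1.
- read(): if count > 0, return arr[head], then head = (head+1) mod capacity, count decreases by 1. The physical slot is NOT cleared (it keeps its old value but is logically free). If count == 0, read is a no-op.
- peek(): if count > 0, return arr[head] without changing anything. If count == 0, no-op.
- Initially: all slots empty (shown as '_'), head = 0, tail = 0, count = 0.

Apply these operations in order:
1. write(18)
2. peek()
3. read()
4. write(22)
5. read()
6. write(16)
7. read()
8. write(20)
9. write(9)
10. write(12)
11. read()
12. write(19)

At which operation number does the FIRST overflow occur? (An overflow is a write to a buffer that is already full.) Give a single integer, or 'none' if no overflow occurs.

Answer: none

Derivation:
After op 1 (write(18)): arr=[18 _ _ _] head=0 tail=1 count=1
After op 2 (peek()): arr=[18 _ _ _] head=0 tail=1 count=1
After op 3 (read()): arr=[18 _ _ _] head=1 tail=1 count=0
After op 4 (write(22)): arr=[18 22 _ _] head=1 tail=2 count=1
After op 5 (read()): arr=[18 22 _ _] head=2 tail=2 count=0
After op 6 (write(16)): arr=[18 22 16 _] head=2 tail=3 count=1
After op 7 (read()): arr=[18 22 16 _] head=3 tail=3 count=0
After op 8 (write(20)): arr=[18 22 16 20] head=3 tail=0 count=1
After op 9 (write(9)): arr=[9 22 16 20] head=3 tail=1 count=2
After op 10 (write(12)): arr=[9 12 16 20] head=3 tail=2 count=3
After op 11 (read()): arr=[9 12 16 20] head=0 tail=2 count=2
After op 12 (write(19)): arr=[9 12 19 20] head=0 tail=3 count=3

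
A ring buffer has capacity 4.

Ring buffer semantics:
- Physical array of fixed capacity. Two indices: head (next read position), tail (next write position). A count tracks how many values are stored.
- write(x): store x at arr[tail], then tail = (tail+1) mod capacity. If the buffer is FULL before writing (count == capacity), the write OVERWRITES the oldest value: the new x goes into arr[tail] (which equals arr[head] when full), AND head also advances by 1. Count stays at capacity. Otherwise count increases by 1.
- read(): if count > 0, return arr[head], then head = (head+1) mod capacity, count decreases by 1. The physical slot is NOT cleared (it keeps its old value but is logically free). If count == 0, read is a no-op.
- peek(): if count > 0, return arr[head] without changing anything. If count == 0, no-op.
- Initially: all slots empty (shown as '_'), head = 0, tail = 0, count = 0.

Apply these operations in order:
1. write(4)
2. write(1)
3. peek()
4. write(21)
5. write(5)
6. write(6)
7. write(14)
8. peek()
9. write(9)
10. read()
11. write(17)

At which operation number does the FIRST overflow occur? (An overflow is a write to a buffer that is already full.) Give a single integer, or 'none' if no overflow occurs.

Answer: 6

Derivation:
After op 1 (write(4)): arr=[4 _ _ _] head=0 tail=1 count=1
After op 2 (write(1)): arr=[4 1 _ _] head=0 tail=2 count=2
After op 3 (peek()): arr=[4 1 _ _] head=0 tail=2 count=2
After op 4 (write(21)): arr=[4 1 21 _] head=0 tail=3 count=3
After op 5 (write(5)): arr=[4 1 21 5] head=0 tail=0 count=4
After op 6 (write(6)): arr=[6 1 21 5] head=1 tail=1 count=4
After op 7 (write(14)): arr=[6 14 21 5] head=2 tail=2 count=4
After op 8 (peek()): arr=[6 14 21 5] head=2 tail=2 count=4
After op 9 (write(9)): arr=[6 14 9 5] head=3 tail=3 count=4
After op 10 (read()): arr=[6 14 9 5] head=0 tail=3 count=3
After op 11 (write(17)): arr=[6 14 9 17] head=0 tail=0 count=4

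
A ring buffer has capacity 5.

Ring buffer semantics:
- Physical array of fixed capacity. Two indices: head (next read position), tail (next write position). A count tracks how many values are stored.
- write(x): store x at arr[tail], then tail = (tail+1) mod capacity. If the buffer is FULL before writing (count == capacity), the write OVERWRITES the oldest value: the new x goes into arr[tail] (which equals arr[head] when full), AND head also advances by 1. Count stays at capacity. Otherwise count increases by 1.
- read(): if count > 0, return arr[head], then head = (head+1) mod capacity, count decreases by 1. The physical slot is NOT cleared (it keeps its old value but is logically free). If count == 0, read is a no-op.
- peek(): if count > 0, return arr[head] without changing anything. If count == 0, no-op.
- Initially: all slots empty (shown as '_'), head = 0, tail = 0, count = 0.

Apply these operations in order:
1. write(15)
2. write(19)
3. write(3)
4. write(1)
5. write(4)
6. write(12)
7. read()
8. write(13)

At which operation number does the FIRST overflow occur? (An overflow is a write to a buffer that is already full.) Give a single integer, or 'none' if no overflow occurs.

After op 1 (write(15)): arr=[15 _ _ _ _] head=0 tail=1 count=1
After op 2 (write(19)): arr=[15 19 _ _ _] head=0 tail=2 count=2
After op 3 (write(3)): arr=[15 19 3 _ _] head=0 tail=3 count=3
After op 4 (write(1)): arr=[15 19 3 1 _] head=0 tail=4 count=4
After op 5 (write(4)): arr=[15 19 3 1 4] head=0 tail=0 count=5
After op 6 (write(12)): arr=[12 19 3 1 4] head=1 tail=1 count=5
After op 7 (read()): arr=[12 19 3 1 4] head=2 tail=1 count=4
After op 8 (write(13)): arr=[12 13 3 1 4] head=2 tail=2 count=5

Answer: 6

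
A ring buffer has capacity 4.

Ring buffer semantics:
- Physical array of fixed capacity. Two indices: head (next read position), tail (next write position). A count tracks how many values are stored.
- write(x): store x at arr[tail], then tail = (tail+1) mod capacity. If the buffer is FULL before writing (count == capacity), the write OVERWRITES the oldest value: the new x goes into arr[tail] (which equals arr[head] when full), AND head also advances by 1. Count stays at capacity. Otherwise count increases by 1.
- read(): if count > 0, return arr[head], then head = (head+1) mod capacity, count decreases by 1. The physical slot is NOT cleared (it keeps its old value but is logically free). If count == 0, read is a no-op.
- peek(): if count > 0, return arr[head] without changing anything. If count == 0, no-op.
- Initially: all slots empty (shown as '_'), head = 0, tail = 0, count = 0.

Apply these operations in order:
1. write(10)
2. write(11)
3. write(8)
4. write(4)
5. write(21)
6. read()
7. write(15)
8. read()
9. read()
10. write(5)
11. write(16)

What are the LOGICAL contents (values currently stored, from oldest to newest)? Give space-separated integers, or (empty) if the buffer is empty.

Answer: 21 15 5 16

Derivation:
After op 1 (write(10)): arr=[10 _ _ _] head=0 tail=1 count=1
After op 2 (write(11)): arr=[10 11 _ _] head=0 tail=2 count=2
After op 3 (write(8)): arr=[10 11 8 _] head=0 tail=3 count=3
After op 4 (write(4)): arr=[10 11 8 4] head=0 tail=0 count=4
After op 5 (write(21)): arr=[21 11 8 4] head=1 tail=1 count=4
After op 6 (read()): arr=[21 11 8 4] head=2 tail=1 count=3
After op 7 (write(15)): arr=[21 15 8 4] head=2 tail=2 count=4
After op 8 (read()): arr=[21 15 8 4] head=3 tail=2 count=3
After op 9 (read()): arr=[21 15 8 4] head=0 tail=2 count=2
After op 10 (write(5)): arr=[21 15 5 4] head=0 tail=3 count=3
After op 11 (write(16)): arr=[21 15 5 16] head=0 tail=0 count=4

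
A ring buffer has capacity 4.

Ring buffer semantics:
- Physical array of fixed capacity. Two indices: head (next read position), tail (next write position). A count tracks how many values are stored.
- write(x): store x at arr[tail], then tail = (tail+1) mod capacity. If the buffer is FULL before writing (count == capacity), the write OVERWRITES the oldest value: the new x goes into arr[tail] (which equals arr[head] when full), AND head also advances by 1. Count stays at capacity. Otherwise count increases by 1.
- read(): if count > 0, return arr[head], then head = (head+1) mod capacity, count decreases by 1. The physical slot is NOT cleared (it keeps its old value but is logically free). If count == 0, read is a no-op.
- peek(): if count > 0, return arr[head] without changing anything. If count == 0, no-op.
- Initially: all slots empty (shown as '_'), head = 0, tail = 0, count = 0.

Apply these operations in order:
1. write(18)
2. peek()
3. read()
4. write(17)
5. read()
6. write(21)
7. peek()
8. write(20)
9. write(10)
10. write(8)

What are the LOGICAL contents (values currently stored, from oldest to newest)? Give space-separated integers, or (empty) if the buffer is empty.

After op 1 (write(18)): arr=[18 _ _ _] head=0 tail=1 count=1
After op 2 (peek()): arr=[18 _ _ _] head=0 tail=1 count=1
After op 3 (read()): arr=[18 _ _ _] head=1 tail=1 count=0
After op 4 (write(17)): arr=[18 17 _ _] head=1 tail=2 count=1
After op 5 (read()): arr=[18 17 _ _] head=2 tail=2 count=0
After op 6 (write(21)): arr=[18 17 21 _] head=2 tail=3 count=1
After op 7 (peek()): arr=[18 17 21 _] head=2 tail=3 count=1
After op 8 (write(20)): arr=[18 17 21 20] head=2 tail=0 count=2
After op 9 (write(10)): arr=[10 17 21 20] head=2 tail=1 count=3
After op 10 (write(8)): arr=[10 8 21 20] head=2 tail=2 count=4

Answer: 21 20 10 8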